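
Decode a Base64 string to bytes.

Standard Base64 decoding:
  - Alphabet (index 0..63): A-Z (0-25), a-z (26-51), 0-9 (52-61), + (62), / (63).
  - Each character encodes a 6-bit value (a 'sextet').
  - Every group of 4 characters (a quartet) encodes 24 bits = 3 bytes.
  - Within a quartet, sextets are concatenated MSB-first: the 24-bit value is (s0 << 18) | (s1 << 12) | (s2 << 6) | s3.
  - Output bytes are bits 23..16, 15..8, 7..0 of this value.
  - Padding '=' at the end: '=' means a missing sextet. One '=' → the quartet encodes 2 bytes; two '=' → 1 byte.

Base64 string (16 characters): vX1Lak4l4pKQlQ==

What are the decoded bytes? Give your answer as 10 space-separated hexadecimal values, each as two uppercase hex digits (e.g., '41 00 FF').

Answer: BD 7D 4B 6A 4E 25 E2 92 90 95

Derivation:
After char 0 ('v'=47): chars_in_quartet=1 acc=0x2F bytes_emitted=0
After char 1 ('X'=23): chars_in_quartet=2 acc=0xBD7 bytes_emitted=0
After char 2 ('1'=53): chars_in_quartet=3 acc=0x2F5F5 bytes_emitted=0
After char 3 ('L'=11): chars_in_quartet=4 acc=0xBD7D4B -> emit BD 7D 4B, reset; bytes_emitted=3
After char 4 ('a'=26): chars_in_quartet=1 acc=0x1A bytes_emitted=3
After char 5 ('k'=36): chars_in_quartet=2 acc=0x6A4 bytes_emitted=3
After char 6 ('4'=56): chars_in_quartet=3 acc=0x1A938 bytes_emitted=3
After char 7 ('l'=37): chars_in_quartet=4 acc=0x6A4E25 -> emit 6A 4E 25, reset; bytes_emitted=6
After char 8 ('4'=56): chars_in_quartet=1 acc=0x38 bytes_emitted=6
After char 9 ('p'=41): chars_in_quartet=2 acc=0xE29 bytes_emitted=6
After char 10 ('K'=10): chars_in_quartet=3 acc=0x38A4A bytes_emitted=6
After char 11 ('Q'=16): chars_in_quartet=4 acc=0xE29290 -> emit E2 92 90, reset; bytes_emitted=9
After char 12 ('l'=37): chars_in_quartet=1 acc=0x25 bytes_emitted=9
After char 13 ('Q'=16): chars_in_quartet=2 acc=0x950 bytes_emitted=9
Padding '==': partial quartet acc=0x950 -> emit 95; bytes_emitted=10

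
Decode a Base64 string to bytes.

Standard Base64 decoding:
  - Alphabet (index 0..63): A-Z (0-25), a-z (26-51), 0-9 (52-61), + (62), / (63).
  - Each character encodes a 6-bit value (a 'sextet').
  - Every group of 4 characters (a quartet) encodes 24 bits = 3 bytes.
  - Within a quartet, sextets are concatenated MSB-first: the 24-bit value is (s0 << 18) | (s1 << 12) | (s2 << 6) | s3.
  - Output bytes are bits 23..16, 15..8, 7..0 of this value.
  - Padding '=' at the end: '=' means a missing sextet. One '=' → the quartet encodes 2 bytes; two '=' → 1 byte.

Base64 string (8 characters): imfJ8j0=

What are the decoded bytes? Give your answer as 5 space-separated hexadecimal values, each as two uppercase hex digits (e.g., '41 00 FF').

After char 0 ('i'=34): chars_in_quartet=1 acc=0x22 bytes_emitted=0
After char 1 ('m'=38): chars_in_quartet=2 acc=0x8A6 bytes_emitted=0
After char 2 ('f'=31): chars_in_quartet=3 acc=0x2299F bytes_emitted=0
After char 3 ('J'=9): chars_in_quartet=4 acc=0x8A67C9 -> emit 8A 67 C9, reset; bytes_emitted=3
After char 4 ('8'=60): chars_in_quartet=1 acc=0x3C bytes_emitted=3
After char 5 ('j'=35): chars_in_quartet=2 acc=0xF23 bytes_emitted=3
After char 6 ('0'=52): chars_in_quartet=3 acc=0x3C8F4 bytes_emitted=3
Padding '=': partial quartet acc=0x3C8F4 -> emit F2 3D; bytes_emitted=5

Answer: 8A 67 C9 F2 3D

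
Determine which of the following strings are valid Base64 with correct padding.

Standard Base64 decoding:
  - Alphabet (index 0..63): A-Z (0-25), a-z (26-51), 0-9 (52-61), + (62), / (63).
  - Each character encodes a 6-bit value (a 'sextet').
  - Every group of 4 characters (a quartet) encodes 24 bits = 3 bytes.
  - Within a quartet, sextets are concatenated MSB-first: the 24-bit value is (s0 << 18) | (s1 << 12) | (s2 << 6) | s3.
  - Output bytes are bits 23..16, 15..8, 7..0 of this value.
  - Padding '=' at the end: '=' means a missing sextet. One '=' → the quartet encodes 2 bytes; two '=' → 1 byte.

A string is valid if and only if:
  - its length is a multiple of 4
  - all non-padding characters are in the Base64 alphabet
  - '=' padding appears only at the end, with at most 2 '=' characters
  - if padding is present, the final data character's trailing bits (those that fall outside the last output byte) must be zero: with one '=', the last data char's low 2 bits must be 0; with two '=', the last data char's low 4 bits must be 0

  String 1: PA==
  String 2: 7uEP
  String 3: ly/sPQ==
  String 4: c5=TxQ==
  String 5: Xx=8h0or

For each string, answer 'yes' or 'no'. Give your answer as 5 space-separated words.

String 1: 'PA==' → valid
String 2: '7uEP' → valid
String 3: 'ly/sPQ==' → valid
String 4: 'c5=TxQ==' → invalid (bad char(s): ['=']; '=' in middle)
String 5: 'Xx=8h0or' → invalid (bad char(s): ['=']; '=' in middle)

Answer: yes yes yes no no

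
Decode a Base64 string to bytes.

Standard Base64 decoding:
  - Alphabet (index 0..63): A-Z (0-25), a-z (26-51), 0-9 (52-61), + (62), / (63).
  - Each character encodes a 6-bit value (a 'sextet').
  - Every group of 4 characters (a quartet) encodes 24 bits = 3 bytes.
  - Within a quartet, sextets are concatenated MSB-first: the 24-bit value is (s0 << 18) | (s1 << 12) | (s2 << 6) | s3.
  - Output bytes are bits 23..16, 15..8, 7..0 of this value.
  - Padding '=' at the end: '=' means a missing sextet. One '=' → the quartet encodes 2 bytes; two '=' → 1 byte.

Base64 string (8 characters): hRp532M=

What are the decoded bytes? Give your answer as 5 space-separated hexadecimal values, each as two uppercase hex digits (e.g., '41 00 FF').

Answer: 85 1A 79 DF 63

Derivation:
After char 0 ('h'=33): chars_in_quartet=1 acc=0x21 bytes_emitted=0
After char 1 ('R'=17): chars_in_quartet=2 acc=0x851 bytes_emitted=0
After char 2 ('p'=41): chars_in_quartet=3 acc=0x21469 bytes_emitted=0
After char 3 ('5'=57): chars_in_quartet=4 acc=0x851A79 -> emit 85 1A 79, reset; bytes_emitted=3
After char 4 ('3'=55): chars_in_quartet=1 acc=0x37 bytes_emitted=3
After char 5 ('2'=54): chars_in_quartet=2 acc=0xDF6 bytes_emitted=3
After char 6 ('M'=12): chars_in_quartet=3 acc=0x37D8C bytes_emitted=3
Padding '=': partial quartet acc=0x37D8C -> emit DF 63; bytes_emitted=5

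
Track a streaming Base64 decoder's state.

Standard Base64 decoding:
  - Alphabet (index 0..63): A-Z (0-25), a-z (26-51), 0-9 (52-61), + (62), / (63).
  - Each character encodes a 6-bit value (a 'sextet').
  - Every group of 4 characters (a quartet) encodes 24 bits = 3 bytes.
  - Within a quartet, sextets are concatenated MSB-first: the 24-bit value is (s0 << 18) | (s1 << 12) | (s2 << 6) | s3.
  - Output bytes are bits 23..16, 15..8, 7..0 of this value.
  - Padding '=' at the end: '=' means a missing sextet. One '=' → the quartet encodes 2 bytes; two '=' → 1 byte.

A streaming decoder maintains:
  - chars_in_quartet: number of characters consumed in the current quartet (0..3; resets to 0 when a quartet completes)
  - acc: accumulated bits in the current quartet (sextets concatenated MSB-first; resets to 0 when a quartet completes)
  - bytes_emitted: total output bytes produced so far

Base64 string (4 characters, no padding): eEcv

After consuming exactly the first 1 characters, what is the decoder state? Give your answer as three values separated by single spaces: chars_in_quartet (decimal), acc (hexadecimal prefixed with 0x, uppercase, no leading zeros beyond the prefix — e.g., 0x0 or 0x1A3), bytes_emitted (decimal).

After char 0 ('e'=30): chars_in_quartet=1 acc=0x1E bytes_emitted=0

Answer: 1 0x1E 0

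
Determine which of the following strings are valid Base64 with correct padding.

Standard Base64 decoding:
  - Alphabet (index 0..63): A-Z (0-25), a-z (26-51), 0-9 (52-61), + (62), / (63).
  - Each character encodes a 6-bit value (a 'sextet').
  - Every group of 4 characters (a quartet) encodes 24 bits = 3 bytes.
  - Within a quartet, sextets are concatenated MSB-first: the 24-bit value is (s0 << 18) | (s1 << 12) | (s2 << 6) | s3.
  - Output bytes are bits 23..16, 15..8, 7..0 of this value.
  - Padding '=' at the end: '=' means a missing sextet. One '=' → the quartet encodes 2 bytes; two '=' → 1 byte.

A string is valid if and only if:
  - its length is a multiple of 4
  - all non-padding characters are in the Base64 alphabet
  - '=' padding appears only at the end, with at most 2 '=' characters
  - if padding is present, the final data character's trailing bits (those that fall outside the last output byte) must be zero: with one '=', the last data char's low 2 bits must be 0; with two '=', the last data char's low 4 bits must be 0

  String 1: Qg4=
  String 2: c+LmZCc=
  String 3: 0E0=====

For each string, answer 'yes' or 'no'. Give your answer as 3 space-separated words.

String 1: 'Qg4=' → valid
String 2: 'c+LmZCc=' → valid
String 3: '0E0=====' → invalid (5 pad chars (max 2))

Answer: yes yes no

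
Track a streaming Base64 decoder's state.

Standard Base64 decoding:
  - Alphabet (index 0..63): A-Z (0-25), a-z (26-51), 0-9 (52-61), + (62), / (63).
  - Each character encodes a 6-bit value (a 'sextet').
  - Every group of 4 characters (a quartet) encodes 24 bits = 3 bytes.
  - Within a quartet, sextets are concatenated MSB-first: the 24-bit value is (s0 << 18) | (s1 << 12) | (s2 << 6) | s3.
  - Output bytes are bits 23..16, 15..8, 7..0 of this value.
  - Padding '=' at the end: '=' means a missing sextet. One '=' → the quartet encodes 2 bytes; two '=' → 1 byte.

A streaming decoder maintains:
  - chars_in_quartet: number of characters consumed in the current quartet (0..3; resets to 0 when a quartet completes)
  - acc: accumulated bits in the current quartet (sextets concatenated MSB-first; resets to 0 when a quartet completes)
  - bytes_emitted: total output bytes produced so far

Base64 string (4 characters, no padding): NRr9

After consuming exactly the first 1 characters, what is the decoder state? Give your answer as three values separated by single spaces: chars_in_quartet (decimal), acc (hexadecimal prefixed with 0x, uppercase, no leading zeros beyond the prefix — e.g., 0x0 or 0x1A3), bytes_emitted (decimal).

Answer: 1 0xD 0

Derivation:
After char 0 ('N'=13): chars_in_quartet=1 acc=0xD bytes_emitted=0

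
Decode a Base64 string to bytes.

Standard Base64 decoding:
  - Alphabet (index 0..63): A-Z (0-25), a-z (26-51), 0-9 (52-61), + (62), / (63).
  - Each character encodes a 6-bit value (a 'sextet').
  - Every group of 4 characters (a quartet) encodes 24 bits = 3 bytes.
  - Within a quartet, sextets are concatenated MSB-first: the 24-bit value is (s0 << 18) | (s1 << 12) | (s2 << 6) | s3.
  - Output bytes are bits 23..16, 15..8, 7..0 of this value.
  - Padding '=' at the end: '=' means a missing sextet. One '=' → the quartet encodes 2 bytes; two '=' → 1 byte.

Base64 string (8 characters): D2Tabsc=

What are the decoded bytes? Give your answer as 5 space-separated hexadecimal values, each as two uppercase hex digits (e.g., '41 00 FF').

Answer: 0F 64 DA 6E C7

Derivation:
After char 0 ('D'=3): chars_in_quartet=1 acc=0x3 bytes_emitted=0
After char 1 ('2'=54): chars_in_quartet=2 acc=0xF6 bytes_emitted=0
After char 2 ('T'=19): chars_in_quartet=3 acc=0x3D93 bytes_emitted=0
After char 3 ('a'=26): chars_in_quartet=4 acc=0xF64DA -> emit 0F 64 DA, reset; bytes_emitted=3
After char 4 ('b'=27): chars_in_quartet=1 acc=0x1B bytes_emitted=3
After char 5 ('s'=44): chars_in_quartet=2 acc=0x6EC bytes_emitted=3
After char 6 ('c'=28): chars_in_quartet=3 acc=0x1BB1C bytes_emitted=3
Padding '=': partial quartet acc=0x1BB1C -> emit 6E C7; bytes_emitted=5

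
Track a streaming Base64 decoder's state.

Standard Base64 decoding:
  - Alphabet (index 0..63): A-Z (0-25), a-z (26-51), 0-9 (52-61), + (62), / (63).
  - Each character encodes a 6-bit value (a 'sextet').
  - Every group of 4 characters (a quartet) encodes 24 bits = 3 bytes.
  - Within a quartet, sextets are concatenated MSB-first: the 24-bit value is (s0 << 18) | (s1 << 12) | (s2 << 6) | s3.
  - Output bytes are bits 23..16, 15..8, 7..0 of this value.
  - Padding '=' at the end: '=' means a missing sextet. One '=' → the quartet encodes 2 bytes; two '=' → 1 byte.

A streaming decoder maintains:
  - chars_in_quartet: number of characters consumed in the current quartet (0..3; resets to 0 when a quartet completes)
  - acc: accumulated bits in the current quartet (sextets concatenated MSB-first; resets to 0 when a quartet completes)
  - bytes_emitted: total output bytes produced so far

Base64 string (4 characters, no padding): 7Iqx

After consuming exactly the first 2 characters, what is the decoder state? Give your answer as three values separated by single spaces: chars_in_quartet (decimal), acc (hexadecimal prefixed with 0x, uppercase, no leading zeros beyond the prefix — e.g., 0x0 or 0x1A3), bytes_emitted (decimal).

After char 0 ('7'=59): chars_in_quartet=1 acc=0x3B bytes_emitted=0
After char 1 ('I'=8): chars_in_quartet=2 acc=0xEC8 bytes_emitted=0

Answer: 2 0xEC8 0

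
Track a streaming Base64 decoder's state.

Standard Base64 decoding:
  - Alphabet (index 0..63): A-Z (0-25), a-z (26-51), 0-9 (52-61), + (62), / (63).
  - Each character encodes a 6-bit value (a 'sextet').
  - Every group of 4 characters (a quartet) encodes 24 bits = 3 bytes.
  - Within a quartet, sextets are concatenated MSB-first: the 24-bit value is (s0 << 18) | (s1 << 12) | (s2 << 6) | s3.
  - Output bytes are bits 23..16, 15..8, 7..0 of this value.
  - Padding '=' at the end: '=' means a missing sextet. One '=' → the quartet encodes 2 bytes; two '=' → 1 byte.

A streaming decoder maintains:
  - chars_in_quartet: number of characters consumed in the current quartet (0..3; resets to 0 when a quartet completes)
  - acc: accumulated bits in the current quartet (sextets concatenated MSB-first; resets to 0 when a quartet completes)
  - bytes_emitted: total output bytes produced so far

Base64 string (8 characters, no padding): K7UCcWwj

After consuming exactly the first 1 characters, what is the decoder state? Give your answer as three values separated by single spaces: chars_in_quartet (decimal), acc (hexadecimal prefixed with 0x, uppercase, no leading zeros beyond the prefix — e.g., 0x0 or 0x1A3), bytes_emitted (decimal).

After char 0 ('K'=10): chars_in_quartet=1 acc=0xA bytes_emitted=0

Answer: 1 0xA 0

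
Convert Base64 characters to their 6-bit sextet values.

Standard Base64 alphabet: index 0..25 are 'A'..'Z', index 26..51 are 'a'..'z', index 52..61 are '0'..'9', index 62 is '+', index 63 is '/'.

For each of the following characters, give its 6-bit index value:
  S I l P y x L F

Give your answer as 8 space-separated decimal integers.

Answer: 18 8 37 15 50 49 11 5

Derivation:
'S': A..Z range, ord('S') − ord('A') = 18
'I': A..Z range, ord('I') − ord('A') = 8
'l': a..z range, 26 + ord('l') − ord('a') = 37
'P': A..Z range, ord('P') − ord('A') = 15
'y': a..z range, 26 + ord('y') − ord('a') = 50
'x': a..z range, 26 + ord('x') − ord('a') = 49
'L': A..Z range, ord('L') − ord('A') = 11
'F': A..Z range, ord('F') − ord('A') = 5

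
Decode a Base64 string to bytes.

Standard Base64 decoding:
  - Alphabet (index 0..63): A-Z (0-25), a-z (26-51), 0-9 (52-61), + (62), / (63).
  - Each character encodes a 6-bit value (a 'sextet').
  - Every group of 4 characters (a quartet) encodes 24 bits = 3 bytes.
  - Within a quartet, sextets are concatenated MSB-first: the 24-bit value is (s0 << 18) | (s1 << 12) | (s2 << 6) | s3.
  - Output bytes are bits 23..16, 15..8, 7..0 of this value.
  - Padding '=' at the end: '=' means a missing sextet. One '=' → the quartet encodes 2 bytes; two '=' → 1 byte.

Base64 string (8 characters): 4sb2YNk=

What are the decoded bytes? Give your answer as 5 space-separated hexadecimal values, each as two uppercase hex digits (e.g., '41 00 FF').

After char 0 ('4'=56): chars_in_quartet=1 acc=0x38 bytes_emitted=0
After char 1 ('s'=44): chars_in_quartet=2 acc=0xE2C bytes_emitted=0
After char 2 ('b'=27): chars_in_quartet=3 acc=0x38B1B bytes_emitted=0
After char 3 ('2'=54): chars_in_quartet=4 acc=0xE2C6F6 -> emit E2 C6 F6, reset; bytes_emitted=3
After char 4 ('Y'=24): chars_in_quartet=1 acc=0x18 bytes_emitted=3
After char 5 ('N'=13): chars_in_quartet=2 acc=0x60D bytes_emitted=3
After char 6 ('k'=36): chars_in_quartet=3 acc=0x18364 bytes_emitted=3
Padding '=': partial quartet acc=0x18364 -> emit 60 D9; bytes_emitted=5

Answer: E2 C6 F6 60 D9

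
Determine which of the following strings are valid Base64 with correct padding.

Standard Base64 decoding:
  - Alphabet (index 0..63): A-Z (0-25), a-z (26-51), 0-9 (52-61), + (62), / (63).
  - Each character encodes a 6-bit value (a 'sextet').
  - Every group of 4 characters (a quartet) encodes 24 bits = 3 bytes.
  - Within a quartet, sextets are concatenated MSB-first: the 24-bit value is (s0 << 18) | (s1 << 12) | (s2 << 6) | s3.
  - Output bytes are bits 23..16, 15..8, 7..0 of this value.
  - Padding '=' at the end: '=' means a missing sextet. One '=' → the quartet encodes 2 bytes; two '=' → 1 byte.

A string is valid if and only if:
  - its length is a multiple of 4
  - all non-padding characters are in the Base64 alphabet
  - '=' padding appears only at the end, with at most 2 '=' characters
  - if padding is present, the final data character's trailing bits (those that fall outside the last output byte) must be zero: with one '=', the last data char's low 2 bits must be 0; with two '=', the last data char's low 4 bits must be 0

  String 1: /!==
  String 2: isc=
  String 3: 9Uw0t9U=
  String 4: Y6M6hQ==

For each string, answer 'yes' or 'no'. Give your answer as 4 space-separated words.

Answer: no yes yes yes

Derivation:
String 1: '/!==' → invalid (bad char(s): ['!'])
String 2: 'isc=' → valid
String 3: '9Uw0t9U=' → valid
String 4: 'Y6M6hQ==' → valid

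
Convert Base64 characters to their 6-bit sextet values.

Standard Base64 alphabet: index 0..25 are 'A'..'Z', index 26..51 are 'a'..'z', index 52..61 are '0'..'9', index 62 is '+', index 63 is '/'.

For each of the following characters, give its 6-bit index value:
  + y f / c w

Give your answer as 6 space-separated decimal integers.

Answer: 62 50 31 63 28 48

Derivation:
'+': index 62
'y': a..z range, 26 + ord('y') − ord('a') = 50
'f': a..z range, 26 + ord('f') − ord('a') = 31
'/': index 63
'c': a..z range, 26 + ord('c') − ord('a') = 28
'w': a..z range, 26 + ord('w') − ord('a') = 48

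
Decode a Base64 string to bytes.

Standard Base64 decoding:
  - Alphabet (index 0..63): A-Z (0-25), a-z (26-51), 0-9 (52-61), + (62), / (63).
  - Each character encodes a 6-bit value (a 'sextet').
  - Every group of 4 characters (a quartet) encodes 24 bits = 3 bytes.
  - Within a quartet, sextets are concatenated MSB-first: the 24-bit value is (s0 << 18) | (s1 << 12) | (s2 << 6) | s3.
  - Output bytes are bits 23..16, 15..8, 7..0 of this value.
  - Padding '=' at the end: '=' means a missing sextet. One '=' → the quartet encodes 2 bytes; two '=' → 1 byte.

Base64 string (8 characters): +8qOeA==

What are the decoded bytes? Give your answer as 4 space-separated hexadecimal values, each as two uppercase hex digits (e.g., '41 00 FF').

After char 0 ('+'=62): chars_in_quartet=1 acc=0x3E bytes_emitted=0
After char 1 ('8'=60): chars_in_quartet=2 acc=0xFBC bytes_emitted=0
After char 2 ('q'=42): chars_in_quartet=3 acc=0x3EF2A bytes_emitted=0
After char 3 ('O'=14): chars_in_quartet=4 acc=0xFBCA8E -> emit FB CA 8E, reset; bytes_emitted=3
After char 4 ('e'=30): chars_in_quartet=1 acc=0x1E bytes_emitted=3
After char 5 ('A'=0): chars_in_quartet=2 acc=0x780 bytes_emitted=3
Padding '==': partial quartet acc=0x780 -> emit 78; bytes_emitted=4

Answer: FB CA 8E 78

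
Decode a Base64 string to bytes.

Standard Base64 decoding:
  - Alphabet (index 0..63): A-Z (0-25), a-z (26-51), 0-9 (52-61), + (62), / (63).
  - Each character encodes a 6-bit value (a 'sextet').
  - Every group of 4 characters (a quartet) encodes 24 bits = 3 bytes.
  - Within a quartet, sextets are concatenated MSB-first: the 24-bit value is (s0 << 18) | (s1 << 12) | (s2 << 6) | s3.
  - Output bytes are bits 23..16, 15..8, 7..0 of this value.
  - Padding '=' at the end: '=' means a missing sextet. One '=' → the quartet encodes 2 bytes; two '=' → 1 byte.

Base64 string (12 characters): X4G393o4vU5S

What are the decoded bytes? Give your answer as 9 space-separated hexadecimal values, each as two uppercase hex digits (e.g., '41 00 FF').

After char 0 ('X'=23): chars_in_quartet=1 acc=0x17 bytes_emitted=0
After char 1 ('4'=56): chars_in_quartet=2 acc=0x5F8 bytes_emitted=0
After char 2 ('G'=6): chars_in_quartet=3 acc=0x17E06 bytes_emitted=0
After char 3 ('3'=55): chars_in_quartet=4 acc=0x5F81B7 -> emit 5F 81 B7, reset; bytes_emitted=3
After char 4 ('9'=61): chars_in_quartet=1 acc=0x3D bytes_emitted=3
After char 5 ('3'=55): chars_in_quartet=2 acc=0xF77 bytes_emitted=3
After char 6 ('o'=40): chars_in_quartet=3 acc=0x3DDE8 bytes_emitted=3
After char 7 ('4'=56): chars_in_quartet=4 acc=0xF77A38 -> emit F7 7A 38, reset; bytes_emitted=6
After char 8 ('v'=47): chars_in_quartet=1 acc=0x2F bytes_emitted=6
After char 9 ('U'=20): chars_in_quartet=2 acc=0xBD4 bytes_emitted=6
After char 10 ('5'=57): chars_in_quartet=3 acc=0x2F539 bytes_emitted=6
After char 11 ('S'=18): chars_in_quartet=4 acc=0xBD4E52 -> emit BD 4E 52, reset; bytes_emitted=9

Answer: 5F 81 B7 F7 7A 38 BD 4E 52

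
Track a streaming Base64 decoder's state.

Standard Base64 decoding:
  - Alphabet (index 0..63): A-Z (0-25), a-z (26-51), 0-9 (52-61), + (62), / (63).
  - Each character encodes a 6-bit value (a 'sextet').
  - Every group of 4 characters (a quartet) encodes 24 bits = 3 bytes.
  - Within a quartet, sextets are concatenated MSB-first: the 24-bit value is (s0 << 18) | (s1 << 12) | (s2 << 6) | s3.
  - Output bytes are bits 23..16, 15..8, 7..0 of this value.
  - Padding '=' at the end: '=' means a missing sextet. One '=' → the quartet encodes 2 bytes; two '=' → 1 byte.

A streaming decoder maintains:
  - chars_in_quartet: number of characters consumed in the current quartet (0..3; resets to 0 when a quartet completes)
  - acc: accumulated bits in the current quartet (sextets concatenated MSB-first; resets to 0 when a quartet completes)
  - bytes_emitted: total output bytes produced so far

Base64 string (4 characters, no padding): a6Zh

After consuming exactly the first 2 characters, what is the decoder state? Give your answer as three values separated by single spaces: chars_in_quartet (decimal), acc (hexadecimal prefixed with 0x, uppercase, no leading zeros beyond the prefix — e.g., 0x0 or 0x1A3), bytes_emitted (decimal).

Answer: 2 0x6BA 0

Derivation:
After char 0 ('a'=26): chars_in_quartet=1 acc=0x1A bytes_emitted=0
After char 1 ('6'=58): chars_in_quartet=2 acc=0x6BA bytes_emitted=0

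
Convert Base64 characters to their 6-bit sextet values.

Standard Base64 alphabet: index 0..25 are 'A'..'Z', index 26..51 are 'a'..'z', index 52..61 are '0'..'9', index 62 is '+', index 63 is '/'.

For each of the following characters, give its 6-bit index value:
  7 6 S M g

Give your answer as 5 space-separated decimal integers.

'7': 0..9 range, 52 + ord('7') − ord('0') = 59
'6': 0..9 range, 52 + ord('6') − ord('0') = 58
'S': A..Z range, ord('S') − ord('A') = 18
'M': A..Z range, ord('M') − ord('A') = 12
'g': a..z range, 26 + ord('g') − ord('a') = 32

Answer: 59 58 18 12 32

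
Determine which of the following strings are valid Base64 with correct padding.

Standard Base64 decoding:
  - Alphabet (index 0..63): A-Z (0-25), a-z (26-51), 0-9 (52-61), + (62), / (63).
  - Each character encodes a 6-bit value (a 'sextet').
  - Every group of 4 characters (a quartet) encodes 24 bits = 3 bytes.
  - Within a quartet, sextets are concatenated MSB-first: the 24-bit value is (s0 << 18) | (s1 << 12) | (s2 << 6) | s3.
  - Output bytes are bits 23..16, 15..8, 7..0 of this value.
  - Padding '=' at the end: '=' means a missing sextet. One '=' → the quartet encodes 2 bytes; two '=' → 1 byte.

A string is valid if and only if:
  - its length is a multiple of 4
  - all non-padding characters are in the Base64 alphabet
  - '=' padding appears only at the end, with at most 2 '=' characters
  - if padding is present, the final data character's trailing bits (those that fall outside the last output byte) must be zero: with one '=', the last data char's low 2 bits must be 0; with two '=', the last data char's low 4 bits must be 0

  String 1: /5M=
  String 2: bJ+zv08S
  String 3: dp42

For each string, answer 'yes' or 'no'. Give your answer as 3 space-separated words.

String 1: '/5M=' → valid
String 2: 'bJ+zv08S' → valid
String 3: 'dp42' → valid

Answer: yes yes yes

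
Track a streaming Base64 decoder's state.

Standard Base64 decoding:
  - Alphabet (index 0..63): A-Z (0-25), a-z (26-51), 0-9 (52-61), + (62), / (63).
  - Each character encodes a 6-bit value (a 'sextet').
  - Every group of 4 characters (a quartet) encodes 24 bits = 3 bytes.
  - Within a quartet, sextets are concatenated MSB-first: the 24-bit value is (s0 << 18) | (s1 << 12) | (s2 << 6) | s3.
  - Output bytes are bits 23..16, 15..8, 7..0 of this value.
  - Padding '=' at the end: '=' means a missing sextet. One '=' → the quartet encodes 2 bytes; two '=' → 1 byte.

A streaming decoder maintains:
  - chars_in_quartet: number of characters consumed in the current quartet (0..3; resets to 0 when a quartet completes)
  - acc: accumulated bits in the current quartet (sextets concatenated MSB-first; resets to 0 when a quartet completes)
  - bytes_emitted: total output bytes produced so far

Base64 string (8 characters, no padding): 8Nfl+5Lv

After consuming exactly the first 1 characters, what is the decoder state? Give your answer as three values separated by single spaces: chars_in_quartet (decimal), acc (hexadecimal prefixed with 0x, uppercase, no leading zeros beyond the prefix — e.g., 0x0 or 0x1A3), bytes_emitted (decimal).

Answer: 1 0x3C 0

Derivation:
After char 0 ('8'=60): chars_in_quartet=1 acc=0x3C bytes_emitted=0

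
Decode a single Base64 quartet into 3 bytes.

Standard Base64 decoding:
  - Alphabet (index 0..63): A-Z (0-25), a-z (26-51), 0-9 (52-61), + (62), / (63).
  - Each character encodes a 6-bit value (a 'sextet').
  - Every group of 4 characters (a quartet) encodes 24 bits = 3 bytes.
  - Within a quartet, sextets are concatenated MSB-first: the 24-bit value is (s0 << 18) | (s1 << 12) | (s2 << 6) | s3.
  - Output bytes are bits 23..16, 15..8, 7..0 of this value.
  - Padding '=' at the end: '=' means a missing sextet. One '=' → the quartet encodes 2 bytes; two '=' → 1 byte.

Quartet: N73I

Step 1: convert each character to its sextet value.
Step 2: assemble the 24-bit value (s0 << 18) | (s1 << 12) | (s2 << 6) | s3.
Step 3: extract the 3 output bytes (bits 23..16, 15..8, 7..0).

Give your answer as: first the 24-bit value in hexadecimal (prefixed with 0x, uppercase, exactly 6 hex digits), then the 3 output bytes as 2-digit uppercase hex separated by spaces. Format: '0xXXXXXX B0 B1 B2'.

Answer: 0x37BDC8 37 BD C8

Derivation:
Sextets: N=13, 7=59, 3=55, I=8
24-bit: (13<<18) | (59<<12) | (55<<6) | 8
      = 0x340000 | 0x03B000 | 0x000DC0 | 0x000008
      = 0x37BDC8
Bytes: (v>>16)&0xFF=37, (v>>8)&0xFF=BD, v&0xFF=C8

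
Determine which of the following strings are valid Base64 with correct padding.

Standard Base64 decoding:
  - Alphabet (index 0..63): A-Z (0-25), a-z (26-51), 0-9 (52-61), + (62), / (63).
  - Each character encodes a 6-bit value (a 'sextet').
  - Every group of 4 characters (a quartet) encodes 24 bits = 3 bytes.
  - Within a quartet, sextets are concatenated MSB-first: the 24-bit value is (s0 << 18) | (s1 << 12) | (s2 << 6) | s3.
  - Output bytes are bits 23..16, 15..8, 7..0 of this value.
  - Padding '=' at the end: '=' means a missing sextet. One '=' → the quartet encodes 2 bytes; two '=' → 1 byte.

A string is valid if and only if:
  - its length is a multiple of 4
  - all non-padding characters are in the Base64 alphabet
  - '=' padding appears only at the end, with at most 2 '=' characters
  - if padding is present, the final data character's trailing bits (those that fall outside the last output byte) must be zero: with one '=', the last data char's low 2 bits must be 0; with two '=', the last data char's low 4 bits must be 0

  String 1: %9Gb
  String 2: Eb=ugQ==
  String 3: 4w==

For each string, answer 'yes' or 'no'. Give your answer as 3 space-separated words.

String 1: '%9Gb' → invalid (bad char(s): ['%'])
String 2: 'Eb=ugQ==' → invalid (bad char(s): ['=']; '=' in middle)
String 3: '4w==' → valid

Answer: no no yes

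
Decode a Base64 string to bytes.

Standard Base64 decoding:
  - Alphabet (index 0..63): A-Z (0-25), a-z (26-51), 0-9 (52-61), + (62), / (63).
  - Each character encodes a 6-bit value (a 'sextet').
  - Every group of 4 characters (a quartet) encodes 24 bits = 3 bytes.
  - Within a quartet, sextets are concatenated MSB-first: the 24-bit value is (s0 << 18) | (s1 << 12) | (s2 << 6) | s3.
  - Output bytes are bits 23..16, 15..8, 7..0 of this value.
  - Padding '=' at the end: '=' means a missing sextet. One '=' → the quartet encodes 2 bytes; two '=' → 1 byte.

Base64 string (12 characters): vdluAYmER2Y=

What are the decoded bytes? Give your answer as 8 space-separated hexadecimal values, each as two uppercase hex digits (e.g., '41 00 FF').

After char 0 ('v'=47): chars_in_quartet=1 acc=0x2F bytes_emitted=0
After char 1 ('d'=29): chars_in_quartet=2 acc=0xBDD bytes_emitted=0
After char 2 ('l'=37): chars_in_quartet=3 acc=0x2F765 bytes_emitted=0
After char 3 ('u'=46): chars_in_quartet=4 acc=0xBDD96E -> emit BD D9 6E, reset; bytes_emitted=3
After char 4 ('A'=0): chars_in_quartet=1 acc=0x0 bytes_emitted=3
After char 5 ('Y'=24): chars_in_quartet=2 acc=0x18 bytes_emitted=3
After char 6 ('m'=38): chars_in_quartet=3 acc=0x626 bytes_emitted=3
After char 7 ('E'=4): chars_in_quartet=4 acc=0x18984 -> emit 01 89 84, reset; bytes_emitted=6
After char 8 ('R'=17): chars_in_quartet=1 acc=0x11 bytes_emitted=6
After char 9 ('2'=54): chars_in_quartet=2 acc=0x476 bytes_emitted=6
After char 10 ('Y'=24): chars_in_quartet=3 acc=0x11D98 bytes_emitted=6
Padding '=': partial quartet acc=0x11D98 -> emit 47 66; bytes_emitted=8

Answer: BD D9 6E 01 89 84 47 66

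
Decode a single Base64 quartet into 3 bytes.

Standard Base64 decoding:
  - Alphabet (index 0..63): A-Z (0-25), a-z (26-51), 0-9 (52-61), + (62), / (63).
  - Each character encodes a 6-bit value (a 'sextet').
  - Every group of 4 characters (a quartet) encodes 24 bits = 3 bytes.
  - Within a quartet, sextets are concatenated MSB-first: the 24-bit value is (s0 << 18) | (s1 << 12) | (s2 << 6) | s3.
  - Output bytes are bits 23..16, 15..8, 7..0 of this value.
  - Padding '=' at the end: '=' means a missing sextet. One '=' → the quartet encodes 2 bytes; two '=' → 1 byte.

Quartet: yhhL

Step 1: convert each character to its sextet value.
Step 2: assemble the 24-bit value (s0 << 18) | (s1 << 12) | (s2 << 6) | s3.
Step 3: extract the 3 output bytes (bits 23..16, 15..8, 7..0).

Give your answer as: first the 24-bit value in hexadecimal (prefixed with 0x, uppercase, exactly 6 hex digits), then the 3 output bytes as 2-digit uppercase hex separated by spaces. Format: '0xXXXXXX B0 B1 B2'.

Answer: 0xCA184B CA 18 4B

Derivation:
Sextets: y=50, h=33, h=33, L=11
24-bit: (50<<18) | (33<<12) | (33<<6) | 11
      = 0xC80000 | 0x021000 | 0x000840 | 0x00000B
      = 0xCA184B
Bytes: (v>>16)&0xFF=CA, (v>>8)&0xFF=18, v&0xFF=4B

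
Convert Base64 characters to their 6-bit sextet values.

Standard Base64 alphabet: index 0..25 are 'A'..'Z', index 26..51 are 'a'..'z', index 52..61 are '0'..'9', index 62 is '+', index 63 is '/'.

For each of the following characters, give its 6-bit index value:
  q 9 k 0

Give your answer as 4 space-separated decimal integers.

Answer: 42 61 36 52

Derivation:
'q': a..z range, 26 + ord('q') − ord('a') = 42
'9': 0..9 range, 52 + ord('9') − ord('0') = 61
'k': a..z range, 26 + ord('k') − ord('a') = 36
'0': 0..9 range, 52 + ord('0') − ord('0') = 52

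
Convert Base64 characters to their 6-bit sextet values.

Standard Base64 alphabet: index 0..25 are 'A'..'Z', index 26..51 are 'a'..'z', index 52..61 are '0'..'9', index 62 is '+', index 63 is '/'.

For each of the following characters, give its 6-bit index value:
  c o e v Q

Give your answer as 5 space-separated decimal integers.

Answer: 28 40 30 47 16

Derivation:
'c': a..z range, 26 + ord('c') − ord('a') = 28
'o': a..z range, 26 + ord('o') − ord('a') = 40
'e': a..z range, 26 + ord('e') − ord('a') = 30
'v': a..z range, 26 + ord('v') − ord('a') = 47
'Q': A..Z range, ord('Q') − ord('A') = 16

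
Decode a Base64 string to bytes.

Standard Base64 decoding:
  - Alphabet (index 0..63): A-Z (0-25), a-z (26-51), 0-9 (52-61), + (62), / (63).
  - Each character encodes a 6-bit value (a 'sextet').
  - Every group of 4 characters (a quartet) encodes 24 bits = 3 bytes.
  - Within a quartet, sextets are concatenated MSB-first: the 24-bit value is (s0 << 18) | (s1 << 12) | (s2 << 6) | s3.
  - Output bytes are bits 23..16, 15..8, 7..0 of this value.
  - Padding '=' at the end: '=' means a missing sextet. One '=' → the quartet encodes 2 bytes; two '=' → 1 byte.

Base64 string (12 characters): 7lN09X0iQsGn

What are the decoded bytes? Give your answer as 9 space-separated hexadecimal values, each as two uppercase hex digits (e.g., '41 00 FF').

After char 0 ('7'=59): chars_in_quartet=1 acc=0x3B bytes_emitted=0
After char 1 ('l'=37): chars_in_quartet=2 acc=0xEE5 bytes_emitted=0
After char 2 ('N'=13): chars_in_quartet=3 acc=0x3B94D bytes_emitted=0
After char 3 ('0'=52): chars_in_quartet=4 acc=0xEE5374 -> emit EE 53 74, reset; bytes_emitted=3
After char 4 ('9'=61): chars_in_quartet=1 acc=0x3D bytes_emitted=3
After char 5 ('X'=23): chars_in_quartet=2 acc=0xF57 bytes_emitted=3
After char 6 ('0'=52): chars_in_quartet=3 acc=0x3D5F4 bytes_emitted=3
After char 7 ('i'=34): chars_in_quartet=4 acc=0xF57D22 -> emit F5 7D 22, reset; bytes_emitted=6
After char 8 ('Q'=16): chars_in_quartet=1 acc=0x10 bytes_emitted=6
After char 9 ('s'=44): chars_in_quartet=2 acc=0x42C bytes_emitted=6
After char 10 ('G'=6): chars_in_quartet=3 acc=0x10B06 bytes_emitted=6
After char 11 ('n'=39): chars_in_quartet=4 acc=0x42C1A7 -> emit 42 C1 A7, reset; bytes_emitted=9

Answer: EE 53 74 F5 7D 22 42 C1 A7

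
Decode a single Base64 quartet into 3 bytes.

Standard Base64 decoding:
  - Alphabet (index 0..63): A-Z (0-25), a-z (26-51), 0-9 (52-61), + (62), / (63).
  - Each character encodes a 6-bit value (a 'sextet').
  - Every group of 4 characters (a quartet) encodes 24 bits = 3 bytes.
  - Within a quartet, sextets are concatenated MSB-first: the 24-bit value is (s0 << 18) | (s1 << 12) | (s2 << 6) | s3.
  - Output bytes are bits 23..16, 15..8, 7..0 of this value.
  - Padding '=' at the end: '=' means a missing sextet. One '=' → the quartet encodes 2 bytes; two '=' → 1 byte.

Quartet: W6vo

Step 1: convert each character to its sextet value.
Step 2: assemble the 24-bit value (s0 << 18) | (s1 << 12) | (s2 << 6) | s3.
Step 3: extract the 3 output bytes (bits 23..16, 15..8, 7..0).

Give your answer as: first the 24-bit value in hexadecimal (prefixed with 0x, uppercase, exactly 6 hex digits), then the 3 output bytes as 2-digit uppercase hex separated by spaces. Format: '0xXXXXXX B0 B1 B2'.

Sextets: W=22, 6=58, v=47, o=40
24-bit: (22<<18) | (58<<12) | (47<<6) | 40
      = 0x580000 | 0x03A000 | 0x000BC0 | 0x000028
      = 0x5BABE8
Bytes: (v>>16)&0xFF=5B, (v>>8)&0xFF=AB, v&0xFF=E8

Answer: 0x5BABE8 5B AB E8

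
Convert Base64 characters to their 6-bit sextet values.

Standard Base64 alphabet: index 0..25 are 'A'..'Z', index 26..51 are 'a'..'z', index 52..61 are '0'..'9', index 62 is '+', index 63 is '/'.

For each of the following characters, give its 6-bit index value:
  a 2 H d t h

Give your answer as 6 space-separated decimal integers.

'a': a..z range, 26 + ord('a') − ord('a') = 26
'2': 0..9 range, 52 + ord('2') − ord('0') = 54
'H': A..Z range, ord('H') − ord('A') = 7
'd': a..z range, 26 + ord('d') − ord('a') = 29
't': a..z range, 26 + ord('t') − ord('a') = 45
'h': a..z range, 26 + ord('h') − ord('a') = 33

Answer: 26 54 7 29 45 33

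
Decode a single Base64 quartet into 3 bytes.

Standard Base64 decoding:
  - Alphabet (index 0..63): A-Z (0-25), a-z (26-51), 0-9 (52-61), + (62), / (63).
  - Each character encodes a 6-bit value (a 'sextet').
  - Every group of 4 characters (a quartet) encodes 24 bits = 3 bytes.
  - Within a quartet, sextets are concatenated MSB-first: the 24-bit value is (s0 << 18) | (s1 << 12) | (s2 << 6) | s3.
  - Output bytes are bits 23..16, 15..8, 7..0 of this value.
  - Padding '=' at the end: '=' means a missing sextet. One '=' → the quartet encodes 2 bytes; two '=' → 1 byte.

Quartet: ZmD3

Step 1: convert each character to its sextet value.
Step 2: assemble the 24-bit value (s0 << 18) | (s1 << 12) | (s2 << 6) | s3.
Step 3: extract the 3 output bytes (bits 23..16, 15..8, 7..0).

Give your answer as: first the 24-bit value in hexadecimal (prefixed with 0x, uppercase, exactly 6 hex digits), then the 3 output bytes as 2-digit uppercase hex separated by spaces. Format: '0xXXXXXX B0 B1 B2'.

Sextets: Z=25, m=38, D=3, 3=55
24-bit: (25<<18) | (38<<12) | (3<<6) | 55
      = 0x640000 | 0x026000 | 0x0000C0 | 0x000037
      = 0x6660F7
Bytes: (v>>16)&0xFF=66, (v>>8)&0xFF=60, v&0xFF=F7

Answer: 0x6660F7 66 60 F7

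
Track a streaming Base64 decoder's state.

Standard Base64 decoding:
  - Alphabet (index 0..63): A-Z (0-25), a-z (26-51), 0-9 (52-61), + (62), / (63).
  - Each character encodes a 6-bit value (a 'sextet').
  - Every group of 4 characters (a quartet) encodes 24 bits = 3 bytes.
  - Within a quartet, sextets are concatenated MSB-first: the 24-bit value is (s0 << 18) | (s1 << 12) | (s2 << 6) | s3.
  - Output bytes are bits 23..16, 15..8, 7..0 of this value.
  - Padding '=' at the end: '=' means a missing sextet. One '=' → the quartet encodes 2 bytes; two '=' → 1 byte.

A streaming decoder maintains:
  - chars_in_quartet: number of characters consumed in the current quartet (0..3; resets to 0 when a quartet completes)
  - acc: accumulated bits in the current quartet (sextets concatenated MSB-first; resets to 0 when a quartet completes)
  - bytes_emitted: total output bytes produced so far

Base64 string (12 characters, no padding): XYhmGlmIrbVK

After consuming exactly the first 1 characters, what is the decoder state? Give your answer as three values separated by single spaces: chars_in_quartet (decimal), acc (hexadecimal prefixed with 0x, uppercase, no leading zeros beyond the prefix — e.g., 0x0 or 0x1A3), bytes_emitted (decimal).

Answer: 1 0x17 0

Derivation:
After char 0 ('X'=23): chars_in_quartet=1 acc=0x17 bytes_emitted=0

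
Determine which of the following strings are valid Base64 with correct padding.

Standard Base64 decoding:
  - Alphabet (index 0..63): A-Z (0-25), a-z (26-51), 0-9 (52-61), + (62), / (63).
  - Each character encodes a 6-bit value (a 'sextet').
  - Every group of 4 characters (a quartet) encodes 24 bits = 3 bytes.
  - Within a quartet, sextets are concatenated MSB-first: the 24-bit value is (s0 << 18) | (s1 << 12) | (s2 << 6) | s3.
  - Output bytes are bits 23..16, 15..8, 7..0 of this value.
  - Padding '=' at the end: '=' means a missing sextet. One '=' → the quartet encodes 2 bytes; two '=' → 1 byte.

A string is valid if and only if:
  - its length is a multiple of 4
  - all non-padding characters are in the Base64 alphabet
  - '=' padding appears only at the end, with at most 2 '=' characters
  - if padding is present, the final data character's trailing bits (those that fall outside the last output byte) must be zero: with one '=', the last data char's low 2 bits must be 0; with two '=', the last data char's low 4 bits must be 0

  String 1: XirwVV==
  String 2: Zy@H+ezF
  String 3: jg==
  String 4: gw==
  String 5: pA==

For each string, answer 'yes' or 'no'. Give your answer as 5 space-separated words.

String 1: 'XirwVV==' → invalid (bad trailing bits)
String 2: 'Zy@H+ezF' → invalid (bad char(s): ['@'])
String 3: 'jg==' → valid
String 4: 'gw==' → valid
String 5: 'pA==' → valid

Answer: no no yes yes yes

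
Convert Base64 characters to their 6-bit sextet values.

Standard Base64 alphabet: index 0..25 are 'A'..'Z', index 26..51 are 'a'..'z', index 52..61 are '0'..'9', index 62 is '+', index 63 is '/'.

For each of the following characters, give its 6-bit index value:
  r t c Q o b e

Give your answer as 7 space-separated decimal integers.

Answer: 43 45 28 16 40 27 30

Derivation:
'r': a..z range, 26 + ord('r') − ord('a') = 43
't': a..z range, 26 + ord('t') − ord('a') = 45
'c': a..z range, 26 + ord('c') − ord('a') = 28
'Q': A..Z range, ord('Q') − ord('A') = 16
'o': a..z range, 26 + ord('o') − ord('a') = 40
'b': a..z range, 26 + ord('b') − ord('a') = 27
'e': a..z range, 26 + ord('e') − ord('a') = 30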